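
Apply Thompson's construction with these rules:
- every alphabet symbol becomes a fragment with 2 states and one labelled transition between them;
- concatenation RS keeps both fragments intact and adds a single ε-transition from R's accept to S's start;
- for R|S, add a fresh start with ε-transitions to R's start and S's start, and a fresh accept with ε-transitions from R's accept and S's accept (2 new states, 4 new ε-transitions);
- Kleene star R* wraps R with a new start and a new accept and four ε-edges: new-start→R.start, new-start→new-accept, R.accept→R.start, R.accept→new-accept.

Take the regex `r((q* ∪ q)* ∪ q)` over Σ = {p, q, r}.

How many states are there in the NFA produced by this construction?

Recursing over subexpressions:
Each of the 4 symbol leaves contributes a 2-state fragment.
  q* : 4 states
  q* ∪ q : 8 states
  (q* ∪ q)* : 10 states
  (q* ∪ q)* ∪ q : 14 states
  r((q* ∪ q)* ∪ q) : 16 states

16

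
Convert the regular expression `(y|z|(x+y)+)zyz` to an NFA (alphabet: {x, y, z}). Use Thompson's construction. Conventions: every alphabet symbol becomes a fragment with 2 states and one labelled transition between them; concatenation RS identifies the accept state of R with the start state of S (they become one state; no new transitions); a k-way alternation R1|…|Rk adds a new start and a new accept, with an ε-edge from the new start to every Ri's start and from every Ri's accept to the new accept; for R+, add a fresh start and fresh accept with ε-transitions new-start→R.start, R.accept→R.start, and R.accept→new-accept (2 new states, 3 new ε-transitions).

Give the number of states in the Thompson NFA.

16

By structural recursion:
Each of the 7 symbol leaves contributes a 2-state fragment.
  x+ — 4 states
  x+y — 5 states
  (x+y)+ — 7 states
  y|z|(x+y)+ — 13 states
  (y|z|(x+y)+)zyz — 16 states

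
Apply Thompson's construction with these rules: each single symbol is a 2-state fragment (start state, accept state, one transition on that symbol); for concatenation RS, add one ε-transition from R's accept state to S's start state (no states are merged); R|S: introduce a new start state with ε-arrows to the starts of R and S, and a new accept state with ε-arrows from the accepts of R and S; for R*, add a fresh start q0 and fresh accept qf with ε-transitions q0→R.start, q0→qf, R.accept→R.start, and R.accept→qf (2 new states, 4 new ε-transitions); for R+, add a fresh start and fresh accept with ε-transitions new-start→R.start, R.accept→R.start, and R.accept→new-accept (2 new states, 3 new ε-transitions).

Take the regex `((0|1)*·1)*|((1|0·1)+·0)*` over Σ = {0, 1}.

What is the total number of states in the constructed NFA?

28

By structural recursion:
Each of the 7 symbol leaves contributes a 2-state fragment.
  0|1 : 6 states
  (0|1)* : 8 states
  (0|1)*·1 : 10 states
  ((0|1)*·1)* : 12 states
  0·1 : 4 states
  1|0·1 : 8 states
  (1|0·1)+ : 10 states
  (1|0·1)+·0 : 12 states
  ((1|0·1)+·0)* : 14 states
  ((0|1)*·1)*|((1|0·1)+·0)* : 28 states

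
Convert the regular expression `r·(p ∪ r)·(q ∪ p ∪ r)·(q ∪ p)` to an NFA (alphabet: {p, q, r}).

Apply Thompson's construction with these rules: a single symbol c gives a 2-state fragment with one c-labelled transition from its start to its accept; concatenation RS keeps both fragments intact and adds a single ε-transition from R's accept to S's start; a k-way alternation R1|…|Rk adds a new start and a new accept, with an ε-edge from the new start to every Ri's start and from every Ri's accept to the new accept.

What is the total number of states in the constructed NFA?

Building bottom-up:
Each of the 8 symbol leaves contributes a 2-state fragment.
  p ∪ r → 6 states
  q ∪ p ∪ r → 8 states
  q ∪ p → 6 states
  r·(p ∪ r)·(q ∪ p ∪ r)·(q ∪ p) → 22 states

22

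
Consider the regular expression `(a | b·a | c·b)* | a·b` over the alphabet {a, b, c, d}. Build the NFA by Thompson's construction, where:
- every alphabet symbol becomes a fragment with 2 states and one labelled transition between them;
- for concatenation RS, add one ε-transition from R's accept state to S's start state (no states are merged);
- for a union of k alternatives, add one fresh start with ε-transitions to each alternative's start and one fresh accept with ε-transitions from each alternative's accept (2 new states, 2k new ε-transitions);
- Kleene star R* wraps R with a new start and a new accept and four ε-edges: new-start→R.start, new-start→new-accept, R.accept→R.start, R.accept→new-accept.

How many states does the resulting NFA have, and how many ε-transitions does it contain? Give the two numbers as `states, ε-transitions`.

20, 17

By structural recursion:
Each of the 7 symbol leaves contributes 2 states and 0 ε-transitions.
  b·a : 4 states, 1 ε-transition
  c·b : 4 states, 1 ε-transition
  a | b·a | c·b : 12 states, 8 ε-transitions
  (a | b·a | c·b)* : 14 states, 12 ε-transitions
  a·b : 4 states, 1 ε-transition
  (a | b·a | c·b)* | a·b : 20 states, 17 ε-transitions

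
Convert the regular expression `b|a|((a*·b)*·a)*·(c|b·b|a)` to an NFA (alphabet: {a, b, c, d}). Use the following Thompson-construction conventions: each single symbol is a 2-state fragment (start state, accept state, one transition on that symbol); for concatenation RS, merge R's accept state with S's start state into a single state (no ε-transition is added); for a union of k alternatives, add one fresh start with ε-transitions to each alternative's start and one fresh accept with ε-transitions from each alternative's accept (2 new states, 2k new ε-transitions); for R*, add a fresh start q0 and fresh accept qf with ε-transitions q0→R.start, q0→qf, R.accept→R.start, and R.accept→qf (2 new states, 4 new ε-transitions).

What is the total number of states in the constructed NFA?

24

Building bottom-up:
Each of the 9 symbol leaves contributes a 2-state fragment.
  a* : 4 states
  a*·b : 5 states
  (a*·b)* : 7 states
  (a*·b)*·a : 8 states
  ((a*·b)*·a)* : 10 states
  b·b : 3 states
  c|b·b|a : 9 states
  ((a*·b)*·a)*·(c|b·b|a) : 18 states
  b|a|((a*·b)*·a)*·(c|b·b|a) : 24 states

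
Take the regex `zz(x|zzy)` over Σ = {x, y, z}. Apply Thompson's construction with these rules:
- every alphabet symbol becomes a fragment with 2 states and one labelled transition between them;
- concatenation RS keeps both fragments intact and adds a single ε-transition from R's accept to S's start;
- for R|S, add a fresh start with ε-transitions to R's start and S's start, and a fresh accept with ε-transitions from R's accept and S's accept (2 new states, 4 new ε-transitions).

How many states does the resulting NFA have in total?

Building bottom-up:
Each of the 6 symbol leaves contributes a 2-state fragment.
  zzy : 6 states
  x|zzy : 10 states
  zz(x|zzy) : 14 states

14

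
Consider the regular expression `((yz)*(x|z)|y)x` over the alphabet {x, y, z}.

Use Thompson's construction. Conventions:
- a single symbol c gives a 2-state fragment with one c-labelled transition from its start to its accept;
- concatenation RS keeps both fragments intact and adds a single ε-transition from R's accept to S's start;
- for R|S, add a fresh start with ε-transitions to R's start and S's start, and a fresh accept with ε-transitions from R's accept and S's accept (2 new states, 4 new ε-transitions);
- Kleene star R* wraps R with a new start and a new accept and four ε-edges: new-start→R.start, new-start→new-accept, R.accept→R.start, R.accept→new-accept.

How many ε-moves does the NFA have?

By structural recursion:
Each of the 6 symbol leaves contributes 0 ε-transitions.
  yz → 1 ε-transition
  (yz)* → 5 ε-transitions
  x|z → 4 ε-transitions
  (yz)*(x|z) → 10 ε-transitions
  (yz)*(x|z)|y → 14 ε-transitions
  ((yz)*(x|z)|y)x → 15 ε-transitions

15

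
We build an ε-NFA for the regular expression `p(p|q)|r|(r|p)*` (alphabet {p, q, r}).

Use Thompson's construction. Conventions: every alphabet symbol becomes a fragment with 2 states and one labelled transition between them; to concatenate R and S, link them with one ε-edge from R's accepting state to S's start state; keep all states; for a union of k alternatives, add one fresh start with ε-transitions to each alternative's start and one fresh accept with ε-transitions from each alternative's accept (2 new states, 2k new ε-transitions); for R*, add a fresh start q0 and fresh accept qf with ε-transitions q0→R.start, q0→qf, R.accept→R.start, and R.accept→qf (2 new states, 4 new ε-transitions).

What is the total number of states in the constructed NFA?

By structural recursion:
Each of the 6 symbol leaves contributes a 2-state fragment.
  p|q : 6 states
  p(p|q) : 8 states
  r|p : 6 states
  (r|p)* : 8 states
  p(p|q)|r|(r|p)* : 20 states

20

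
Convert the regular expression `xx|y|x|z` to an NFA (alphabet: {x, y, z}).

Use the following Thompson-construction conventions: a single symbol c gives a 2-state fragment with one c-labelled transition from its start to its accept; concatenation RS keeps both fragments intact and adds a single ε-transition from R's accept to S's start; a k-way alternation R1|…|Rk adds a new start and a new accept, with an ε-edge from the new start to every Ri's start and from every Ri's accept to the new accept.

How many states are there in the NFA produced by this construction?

12

Recursing over subexpressions:
Each of the 5 symbol leaves contributes a 2-state fragment.
  xx = 4 states
  xx|y|x|z = 12 states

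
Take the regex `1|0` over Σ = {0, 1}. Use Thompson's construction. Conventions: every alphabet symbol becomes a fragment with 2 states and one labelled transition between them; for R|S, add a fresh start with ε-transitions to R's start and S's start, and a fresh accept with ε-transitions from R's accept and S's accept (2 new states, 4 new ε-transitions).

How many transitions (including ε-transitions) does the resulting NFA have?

Building bottom-up:
Each of the 2 symbol leaves contributes 1 transition (1 symbol, 0 ε).
  1|0 → 6 transitions (2 symbol, 4 ε)

6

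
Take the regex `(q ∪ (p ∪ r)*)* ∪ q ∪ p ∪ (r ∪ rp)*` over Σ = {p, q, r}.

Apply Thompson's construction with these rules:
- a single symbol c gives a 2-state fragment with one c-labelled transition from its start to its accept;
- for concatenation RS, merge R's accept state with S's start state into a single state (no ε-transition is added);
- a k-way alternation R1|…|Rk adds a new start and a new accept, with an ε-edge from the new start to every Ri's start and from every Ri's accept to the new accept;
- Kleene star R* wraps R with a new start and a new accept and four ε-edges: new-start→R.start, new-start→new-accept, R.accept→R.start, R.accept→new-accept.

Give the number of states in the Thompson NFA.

29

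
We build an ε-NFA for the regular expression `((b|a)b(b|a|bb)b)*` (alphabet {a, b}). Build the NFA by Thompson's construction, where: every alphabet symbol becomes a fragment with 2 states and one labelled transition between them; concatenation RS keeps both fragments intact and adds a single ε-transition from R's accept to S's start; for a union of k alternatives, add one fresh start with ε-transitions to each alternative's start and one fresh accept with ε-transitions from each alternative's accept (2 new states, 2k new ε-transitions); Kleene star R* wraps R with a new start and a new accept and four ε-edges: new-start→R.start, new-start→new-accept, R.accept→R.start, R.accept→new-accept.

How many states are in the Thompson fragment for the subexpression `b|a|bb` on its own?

10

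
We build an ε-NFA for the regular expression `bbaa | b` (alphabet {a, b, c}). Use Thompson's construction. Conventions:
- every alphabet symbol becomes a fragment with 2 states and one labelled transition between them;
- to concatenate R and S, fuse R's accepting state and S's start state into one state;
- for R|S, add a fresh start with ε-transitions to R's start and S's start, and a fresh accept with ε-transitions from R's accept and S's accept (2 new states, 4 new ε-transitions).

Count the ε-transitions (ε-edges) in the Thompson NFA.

4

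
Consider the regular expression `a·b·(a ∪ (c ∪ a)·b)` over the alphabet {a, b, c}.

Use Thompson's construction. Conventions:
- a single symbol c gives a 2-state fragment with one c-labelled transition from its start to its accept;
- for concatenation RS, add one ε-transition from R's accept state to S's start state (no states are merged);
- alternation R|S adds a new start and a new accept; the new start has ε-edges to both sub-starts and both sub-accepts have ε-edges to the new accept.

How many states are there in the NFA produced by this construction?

16

Per subexpression:
Each of the 6 symbol leaves contributes a 2-state fragment.
  c ∪ a : 6 states
  (c ∪ a)·b : 8 states
  a ∪ (c ∪ a)·b : 12 states
  a·b·(a ∪ (c ∪ a)·b) : 16 states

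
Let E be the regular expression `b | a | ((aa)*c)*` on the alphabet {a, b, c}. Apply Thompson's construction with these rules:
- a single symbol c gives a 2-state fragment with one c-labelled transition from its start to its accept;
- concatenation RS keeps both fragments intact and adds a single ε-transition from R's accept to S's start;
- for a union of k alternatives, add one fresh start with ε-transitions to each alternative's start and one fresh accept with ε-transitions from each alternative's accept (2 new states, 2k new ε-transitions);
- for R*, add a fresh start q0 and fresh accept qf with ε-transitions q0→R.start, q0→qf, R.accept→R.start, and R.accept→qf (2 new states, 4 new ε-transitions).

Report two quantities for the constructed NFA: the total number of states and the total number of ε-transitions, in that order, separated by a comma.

16, 16

Bottom-up over the parse tree:
Each of the 5 symbol leaves contributes 2 states and 0 ε-transitions.
  aa = 4 states, 1 ε-transition
  (aa)* = 6 states, 5 ε-transitions
  (aa)*c = 8 states, 6 ε-transitions
  ((aa)*c)* = 10 states, 10 ε-transitions
  b | a | ((aa)*c)* = 16 states, 16 ε-transitions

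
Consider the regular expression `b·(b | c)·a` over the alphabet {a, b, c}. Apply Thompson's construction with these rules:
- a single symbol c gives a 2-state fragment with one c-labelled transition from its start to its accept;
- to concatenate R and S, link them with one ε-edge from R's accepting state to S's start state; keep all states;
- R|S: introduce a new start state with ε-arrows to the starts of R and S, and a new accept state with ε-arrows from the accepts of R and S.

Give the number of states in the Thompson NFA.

10

By structural recursion:
Each of the 4 symbol leaves contributes a 2-state fragment.
  b | c = 6 states
  b·(b | c)·a = 10 states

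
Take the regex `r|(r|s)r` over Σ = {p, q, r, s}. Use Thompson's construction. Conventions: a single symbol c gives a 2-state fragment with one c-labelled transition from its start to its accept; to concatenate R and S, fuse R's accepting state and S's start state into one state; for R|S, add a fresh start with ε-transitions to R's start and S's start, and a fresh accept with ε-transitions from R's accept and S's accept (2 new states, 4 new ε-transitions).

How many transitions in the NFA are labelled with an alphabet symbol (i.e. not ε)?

By structural recursion:
Each of the 4 symbol leaves contributes exactly 1 symbol transition.
  r|s — 2 symbol transitions
  (r|s)r — 3 symbol transitions
  r|(r|s)r — 4 symbol transitions

4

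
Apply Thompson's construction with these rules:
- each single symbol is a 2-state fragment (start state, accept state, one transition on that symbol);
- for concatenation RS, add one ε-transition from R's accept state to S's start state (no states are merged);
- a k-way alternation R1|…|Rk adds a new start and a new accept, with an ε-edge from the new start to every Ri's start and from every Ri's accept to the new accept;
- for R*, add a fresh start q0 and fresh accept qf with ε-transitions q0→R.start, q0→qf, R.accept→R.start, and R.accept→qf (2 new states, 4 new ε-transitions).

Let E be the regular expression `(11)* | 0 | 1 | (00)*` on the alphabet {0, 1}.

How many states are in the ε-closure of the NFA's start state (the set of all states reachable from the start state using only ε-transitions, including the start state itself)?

10

Work bottom-up. For each fragment F, track |ε-closure(F.start)| and whether F's accept lies in that closure (i.e. whether F accepts ε). A single-symbol fragment has closure size 1 and does not accept ε.
  11 : C equals the left operand's closure size = 1 (its accept is not ε-reachable, so the closure stops there)
  (11)* : new start has ε-edges to the inner start and to the new accept, so C = 2 + 1 = 3
  00 : C equals the left operand's closure size = 1 (its accept is not ε-reachable, so the closure stops there)
  (00)* : new start has ε-edges to the inner start and to the new accept, so C = 2 + 1 = 3
  (11)* | 0 | 1 | (00)* : new start ε-reaches every alternative's start; at least one alternative accepts ε, so the union's new accept is reached too: C = 1 + 3 + 1 + 1 + 3 + 1 = 10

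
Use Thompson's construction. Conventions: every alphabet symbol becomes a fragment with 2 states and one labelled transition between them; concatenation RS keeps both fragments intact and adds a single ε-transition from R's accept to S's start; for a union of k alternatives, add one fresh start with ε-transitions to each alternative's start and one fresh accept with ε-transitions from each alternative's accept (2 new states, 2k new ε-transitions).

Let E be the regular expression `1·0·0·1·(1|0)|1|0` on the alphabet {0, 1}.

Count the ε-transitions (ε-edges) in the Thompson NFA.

14

By structural recursion:
Each of the 8 symbol leaves contributes 0 ε-transitions.
  1|0 = 4 ε-transitions
  1·0·0·1·(1|0) = 8 ε-transitions
  1·0·0·1·(1|0)|1|0 = 14 ε-transitions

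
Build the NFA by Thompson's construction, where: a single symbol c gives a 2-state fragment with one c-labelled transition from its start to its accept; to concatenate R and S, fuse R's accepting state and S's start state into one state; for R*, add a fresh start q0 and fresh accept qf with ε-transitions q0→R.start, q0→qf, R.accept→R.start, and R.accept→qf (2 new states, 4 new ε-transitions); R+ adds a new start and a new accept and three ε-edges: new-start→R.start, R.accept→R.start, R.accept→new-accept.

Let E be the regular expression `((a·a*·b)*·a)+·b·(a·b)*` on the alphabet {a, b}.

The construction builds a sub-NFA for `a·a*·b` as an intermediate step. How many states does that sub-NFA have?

Fragment for `a·a*·b`:
Each of the 3 symbol leaves contributes a 2-state fragment.
  a* → 4 states
  a·a*·b → 6 states

6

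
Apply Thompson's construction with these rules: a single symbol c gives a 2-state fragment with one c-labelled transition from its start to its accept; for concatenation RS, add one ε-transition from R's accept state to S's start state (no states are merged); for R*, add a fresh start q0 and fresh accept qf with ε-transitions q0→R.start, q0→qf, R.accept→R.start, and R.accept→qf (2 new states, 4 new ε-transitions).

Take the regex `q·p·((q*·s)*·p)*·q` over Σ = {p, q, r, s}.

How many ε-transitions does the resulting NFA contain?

17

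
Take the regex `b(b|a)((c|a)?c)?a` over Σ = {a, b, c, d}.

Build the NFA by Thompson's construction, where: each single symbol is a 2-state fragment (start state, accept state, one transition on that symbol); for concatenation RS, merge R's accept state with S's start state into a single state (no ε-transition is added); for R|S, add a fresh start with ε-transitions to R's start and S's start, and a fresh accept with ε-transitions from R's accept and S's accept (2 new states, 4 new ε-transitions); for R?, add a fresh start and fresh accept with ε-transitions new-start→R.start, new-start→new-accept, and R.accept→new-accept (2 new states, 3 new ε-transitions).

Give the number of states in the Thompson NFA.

Bottom-up over the parse tree:
Each of the 7 symbol leaves contributes a 2-state fragment.
  b|a — 6 states
  c|a — 6 states
  (c|a)? — 8 states
  (c|a)?c — 9 states
  ((c|a)?c)? — 11 states
  b(b|a)((c|a)?c)?a — 18 states

18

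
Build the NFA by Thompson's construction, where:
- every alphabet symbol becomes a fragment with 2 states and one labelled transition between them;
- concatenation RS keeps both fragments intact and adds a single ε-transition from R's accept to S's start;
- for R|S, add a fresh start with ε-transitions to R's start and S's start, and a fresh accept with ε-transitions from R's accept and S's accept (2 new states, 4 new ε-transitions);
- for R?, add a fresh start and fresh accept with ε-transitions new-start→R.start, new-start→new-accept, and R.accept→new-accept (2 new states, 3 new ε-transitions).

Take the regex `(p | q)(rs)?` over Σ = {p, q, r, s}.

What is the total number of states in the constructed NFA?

12

Recursing over subexpressions:
Each of the 4 symbol leaves contributes a 2-state fragment.
  p | q : 6 states
  rs : 4 states
  (rs)? : 6 states
  (p | q)(rs)? : 12 states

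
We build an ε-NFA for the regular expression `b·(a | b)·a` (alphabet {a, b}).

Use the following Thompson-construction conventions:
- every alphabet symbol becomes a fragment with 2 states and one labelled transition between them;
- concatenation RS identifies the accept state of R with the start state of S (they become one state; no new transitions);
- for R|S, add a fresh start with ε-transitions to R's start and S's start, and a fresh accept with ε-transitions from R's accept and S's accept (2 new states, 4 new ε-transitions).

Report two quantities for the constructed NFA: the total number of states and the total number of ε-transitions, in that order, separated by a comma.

Building bottom-up:
Each of the 4 symbol leaves contributes 2 states and 0 ε-transitions.
  a | b — 6 states, 4 ε-transitions
  b·(a | b)·a — 8 states, 4 ε-transitions

8, 4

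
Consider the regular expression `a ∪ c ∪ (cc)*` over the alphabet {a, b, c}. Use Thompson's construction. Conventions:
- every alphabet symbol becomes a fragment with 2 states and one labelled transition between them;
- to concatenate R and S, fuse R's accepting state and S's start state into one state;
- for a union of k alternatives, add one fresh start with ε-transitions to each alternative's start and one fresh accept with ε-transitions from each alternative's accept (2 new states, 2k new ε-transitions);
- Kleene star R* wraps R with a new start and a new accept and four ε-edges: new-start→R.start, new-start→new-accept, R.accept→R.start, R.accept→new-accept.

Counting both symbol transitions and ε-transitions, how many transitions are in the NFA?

Per subexpression:
Each of the 4 symbol leaves contributes 1 transition (1 symbol, 0 ε).
  cc : 2 transitions (2 symbol, 0 ε)
  (cc)* : 6 transitions (2 symbol, 4 ε)
  a ∪ c ∪ (cc)* : 14 transitions (4 symbol, 10 ε)

14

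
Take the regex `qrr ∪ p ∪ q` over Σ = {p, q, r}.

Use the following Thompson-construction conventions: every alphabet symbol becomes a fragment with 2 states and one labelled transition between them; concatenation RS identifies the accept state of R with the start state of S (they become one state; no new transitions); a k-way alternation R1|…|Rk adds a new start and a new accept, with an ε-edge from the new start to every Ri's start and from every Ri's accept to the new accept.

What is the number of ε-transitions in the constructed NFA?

6

Recursing over subexpressions:
Each of the 5 symbol leaves contributes 0 ε-transitions.
  qrr : 0 ε-transitions
  qrr ∪ p ∪ q : 6 ε-transitions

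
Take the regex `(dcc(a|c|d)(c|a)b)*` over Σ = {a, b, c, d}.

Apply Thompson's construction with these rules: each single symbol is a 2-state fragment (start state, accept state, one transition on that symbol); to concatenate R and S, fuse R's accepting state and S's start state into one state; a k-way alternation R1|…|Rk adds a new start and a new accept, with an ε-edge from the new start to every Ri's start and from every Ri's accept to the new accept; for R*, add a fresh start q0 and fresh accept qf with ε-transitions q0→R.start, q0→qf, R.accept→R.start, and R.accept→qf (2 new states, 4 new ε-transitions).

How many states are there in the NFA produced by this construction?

19

Building bottom-up:
Each of the 9 symbol leaves contributes a 2-state fragment.
  a|c|d → 8 states
  c|a → 6 states
  dcc(a|c|d)(c|a)b → 17 states
  (dcc(a|c|d)(c|a)b)* → 19 states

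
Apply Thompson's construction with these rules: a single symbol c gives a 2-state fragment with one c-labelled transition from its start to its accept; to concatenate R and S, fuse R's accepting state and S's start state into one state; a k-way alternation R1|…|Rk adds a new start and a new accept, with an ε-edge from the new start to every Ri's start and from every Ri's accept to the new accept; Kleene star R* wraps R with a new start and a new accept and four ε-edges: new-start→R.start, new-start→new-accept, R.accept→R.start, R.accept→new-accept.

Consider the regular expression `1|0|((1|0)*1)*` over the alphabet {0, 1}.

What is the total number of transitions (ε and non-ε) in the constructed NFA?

23

By structural recursion:
Each of the 5 symbol leaves contributes 1 transition (1 symbol, 0 ε).
  1|0 : 6 transitions (2 symbol, 4 ε)
  (1|0)* : 10 transitions (2 symbol, 8 ε)
  (1|0)*1 : 11 transitions (3 symbol, 8 ε)
  ((1|0)*1)* : 15 transitions (3 symbol, 12 ε)
  1|0|((1|0)*1)* : 23 transitions (5 symbol, 18 ε)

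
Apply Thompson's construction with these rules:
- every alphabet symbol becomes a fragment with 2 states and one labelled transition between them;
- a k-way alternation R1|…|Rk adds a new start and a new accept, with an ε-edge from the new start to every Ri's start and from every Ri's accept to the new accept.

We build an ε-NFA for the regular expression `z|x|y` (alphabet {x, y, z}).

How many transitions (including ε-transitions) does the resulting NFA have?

Building bottom-up:
Each of the 3 symbol leaves contributes 1 transition (1 symbol, 0 ε).
  z|x|y — 9 transitions (3 symbol, 6 ε)

9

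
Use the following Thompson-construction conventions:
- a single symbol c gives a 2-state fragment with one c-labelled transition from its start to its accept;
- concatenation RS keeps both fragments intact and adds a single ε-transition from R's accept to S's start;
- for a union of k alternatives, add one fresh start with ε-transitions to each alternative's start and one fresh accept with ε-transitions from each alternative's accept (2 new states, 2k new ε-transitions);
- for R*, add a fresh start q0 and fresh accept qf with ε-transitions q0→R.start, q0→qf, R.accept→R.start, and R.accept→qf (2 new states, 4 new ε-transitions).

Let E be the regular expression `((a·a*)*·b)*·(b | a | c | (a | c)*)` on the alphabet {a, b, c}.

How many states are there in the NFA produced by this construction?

28

Per subexpression:
Each of the 8 symbol leaves contributes a 2-state fragment.
  a* → 4 states
  a·a* → 6 states
  (a·a*)* → 8 states
  (a·a*)*·b → 10 states
  ((a·a*)*·b)* → 12 states
  a | c → 6 states
  (a | c)* → 8 states
  b | a | c | (a | c)* → 16 states
  ((a·a*)*·b)*·(b | a | c | (a | c)*) → 28 states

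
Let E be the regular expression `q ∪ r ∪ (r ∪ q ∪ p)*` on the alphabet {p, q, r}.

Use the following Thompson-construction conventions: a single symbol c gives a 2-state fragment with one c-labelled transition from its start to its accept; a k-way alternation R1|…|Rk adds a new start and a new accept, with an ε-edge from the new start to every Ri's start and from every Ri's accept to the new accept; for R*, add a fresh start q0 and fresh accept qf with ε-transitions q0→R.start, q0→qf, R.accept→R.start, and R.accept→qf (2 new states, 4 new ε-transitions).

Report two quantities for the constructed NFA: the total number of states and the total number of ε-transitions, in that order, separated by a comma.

16, 16

Per subexpression:
Each of the 5 symbol leaves contributes 2 states and 0 ε-transitions.
  r ∪ q ∪ p — 8 states, 6 ε-transitions
  (r ∪ q ∪ p)* — 10 states, 10 ε-transitions
  q ∪ r ∪ (r ∪ q ∪ p)* — 16 states, 16 ε-transitions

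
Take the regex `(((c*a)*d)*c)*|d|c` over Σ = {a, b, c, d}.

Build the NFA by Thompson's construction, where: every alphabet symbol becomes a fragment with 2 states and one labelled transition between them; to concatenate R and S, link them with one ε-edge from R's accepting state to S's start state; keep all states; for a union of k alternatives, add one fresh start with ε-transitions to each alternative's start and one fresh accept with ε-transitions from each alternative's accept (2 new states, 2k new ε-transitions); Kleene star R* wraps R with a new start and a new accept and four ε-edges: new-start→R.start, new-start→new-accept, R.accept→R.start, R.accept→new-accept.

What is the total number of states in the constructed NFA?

22

Per subexpression:
Each of the 6 symbol leaves contributes a 2-state fragment.
  c* → 4 states
  c*a → 6 states
  (c*a)* → 8 states
  (c*a)*d → 10 states
  ((c*a)*d)* → 12 states
  ((c*a)*d)*c → 14 states
  (((c*a)*d)*c)* → 16 states
  (((c*a)*d)*c)*|d|c → 22 states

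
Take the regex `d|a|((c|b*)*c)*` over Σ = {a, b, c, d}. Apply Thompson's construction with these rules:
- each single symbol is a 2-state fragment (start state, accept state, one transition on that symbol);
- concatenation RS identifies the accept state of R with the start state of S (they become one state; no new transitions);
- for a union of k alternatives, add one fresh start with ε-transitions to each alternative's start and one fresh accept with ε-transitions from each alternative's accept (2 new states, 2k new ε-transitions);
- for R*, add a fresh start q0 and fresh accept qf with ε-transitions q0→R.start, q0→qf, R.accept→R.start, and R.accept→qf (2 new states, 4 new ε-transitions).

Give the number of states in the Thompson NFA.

Building bottom-up:
Each of the 5 symbol leaves contributes a 2-state fragment.
  b* — 4 states
  c|b* — 8 states
  (c|b*)* — 10 states
  (c|b*)*c — 11 states
  ((c|b*)*c)* — 13 states
  d|a|((c|b*)*c)* — 19 states

19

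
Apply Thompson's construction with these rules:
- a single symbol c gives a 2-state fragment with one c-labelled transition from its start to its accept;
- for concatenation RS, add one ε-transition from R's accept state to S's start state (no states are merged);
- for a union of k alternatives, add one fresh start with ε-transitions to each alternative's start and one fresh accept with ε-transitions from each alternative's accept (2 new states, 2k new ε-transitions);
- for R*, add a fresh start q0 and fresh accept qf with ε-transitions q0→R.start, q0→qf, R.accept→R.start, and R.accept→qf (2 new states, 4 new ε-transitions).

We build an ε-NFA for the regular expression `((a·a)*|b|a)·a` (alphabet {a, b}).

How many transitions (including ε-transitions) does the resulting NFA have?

Recursing over subexpressions:
Each of the 5 symbol leaves contributes 1 transition (1 symbol, 0 ε).
  a·a : 3 transitions (2 symbol, 1 ε)
  (a·a)* : 7 transitions (2 symbol, 5 ε)
  (a·a)*|b|a : 15 transitions (4 symbol, 11 ε)
  ((a·a)*|b|a)·a : 17 transitions (5 symbol, 12 ε)

17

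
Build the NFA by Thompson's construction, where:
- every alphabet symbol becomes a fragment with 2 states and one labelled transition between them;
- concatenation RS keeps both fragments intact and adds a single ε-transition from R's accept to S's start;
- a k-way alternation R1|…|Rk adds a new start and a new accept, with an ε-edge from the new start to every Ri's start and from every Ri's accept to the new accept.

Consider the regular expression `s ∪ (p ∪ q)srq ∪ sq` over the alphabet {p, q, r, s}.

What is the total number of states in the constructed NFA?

Building bottom-up:
Each of the 8 symbol leaves contributes a 2-state fragment.
  p ∪ q → 6 states
  (p ∪ q)srq → 12 states
  sq → 4 states
  s ∪ (p ∪ q)srq ∪ sq → 20 states

20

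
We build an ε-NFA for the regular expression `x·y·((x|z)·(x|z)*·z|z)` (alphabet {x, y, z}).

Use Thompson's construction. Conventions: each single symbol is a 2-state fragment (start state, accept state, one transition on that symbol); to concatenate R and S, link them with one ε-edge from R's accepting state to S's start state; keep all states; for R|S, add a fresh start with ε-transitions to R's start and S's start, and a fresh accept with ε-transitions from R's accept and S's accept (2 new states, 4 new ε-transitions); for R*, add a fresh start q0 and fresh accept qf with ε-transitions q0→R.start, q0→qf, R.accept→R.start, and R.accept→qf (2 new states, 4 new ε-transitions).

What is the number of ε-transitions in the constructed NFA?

20

Per subexpression:
Each of the 8 symbol leaves contributes 0 ε-transitions.
  x|z = 4 ε-transitions
  x|z = 4 ε-transitions
  (x|z)* = 8 ε-transitions
  (x|z)·(x|z)*·z = 14 ε-transitions
  (x|z)·(x|z)*·z|z = 18 ε-transitions
  x·y·((x|z)·(x|z)*·z|z) = 20 ε-transitions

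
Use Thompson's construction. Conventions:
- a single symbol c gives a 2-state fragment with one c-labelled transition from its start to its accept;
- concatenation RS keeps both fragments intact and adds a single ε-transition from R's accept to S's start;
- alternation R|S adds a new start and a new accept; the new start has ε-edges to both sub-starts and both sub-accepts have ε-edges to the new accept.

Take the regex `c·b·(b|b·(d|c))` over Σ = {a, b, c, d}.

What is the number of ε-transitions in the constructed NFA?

Recursing over subexpressions:
Each of the 6 symbol leaves contributes 0 ε-transitions.
  d|c — 4 ε-transitions
  b·(d|c) — 5 ε-transitions
  b|b·(d|c) — 9 ε-transitions
  c·b·(b|b·(d|c)) — 11 ε-transitions

11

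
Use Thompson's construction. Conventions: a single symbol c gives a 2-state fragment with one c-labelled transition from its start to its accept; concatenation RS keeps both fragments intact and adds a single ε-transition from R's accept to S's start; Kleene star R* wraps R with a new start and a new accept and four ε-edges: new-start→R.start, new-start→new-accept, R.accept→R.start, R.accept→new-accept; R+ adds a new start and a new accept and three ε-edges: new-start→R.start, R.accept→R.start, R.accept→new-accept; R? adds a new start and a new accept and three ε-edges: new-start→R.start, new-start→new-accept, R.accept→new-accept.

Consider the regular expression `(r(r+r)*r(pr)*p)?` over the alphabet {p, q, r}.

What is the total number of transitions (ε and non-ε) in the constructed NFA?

27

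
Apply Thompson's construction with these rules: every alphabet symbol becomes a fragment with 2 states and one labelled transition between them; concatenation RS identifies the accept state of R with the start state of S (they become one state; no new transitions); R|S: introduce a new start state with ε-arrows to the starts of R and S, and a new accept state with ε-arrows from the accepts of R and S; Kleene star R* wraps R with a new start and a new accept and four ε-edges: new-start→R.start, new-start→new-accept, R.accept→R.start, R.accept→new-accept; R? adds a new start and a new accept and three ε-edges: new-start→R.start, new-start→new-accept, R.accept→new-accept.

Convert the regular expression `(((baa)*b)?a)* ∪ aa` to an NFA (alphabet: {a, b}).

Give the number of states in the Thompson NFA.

By structural recursion:
Each of the 7 symbol leaves contributes a 2-state fragment.
  baa = 4 states
  (baa)* = 6 states
  (baa)*b = 7 states
  ((baa)*b)? = 9 states
  ((baa)*b)?a = 10 states
  (((baa)*b)?a)* = 12 states
  aa = 3 states
  (((baa)*b)?a)* ∪ aa = 17 states

17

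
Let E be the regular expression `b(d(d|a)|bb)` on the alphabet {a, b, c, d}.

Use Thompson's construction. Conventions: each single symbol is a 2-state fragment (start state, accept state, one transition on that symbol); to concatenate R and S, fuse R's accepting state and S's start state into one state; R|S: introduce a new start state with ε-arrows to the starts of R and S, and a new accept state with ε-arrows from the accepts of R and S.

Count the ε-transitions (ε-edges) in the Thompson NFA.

8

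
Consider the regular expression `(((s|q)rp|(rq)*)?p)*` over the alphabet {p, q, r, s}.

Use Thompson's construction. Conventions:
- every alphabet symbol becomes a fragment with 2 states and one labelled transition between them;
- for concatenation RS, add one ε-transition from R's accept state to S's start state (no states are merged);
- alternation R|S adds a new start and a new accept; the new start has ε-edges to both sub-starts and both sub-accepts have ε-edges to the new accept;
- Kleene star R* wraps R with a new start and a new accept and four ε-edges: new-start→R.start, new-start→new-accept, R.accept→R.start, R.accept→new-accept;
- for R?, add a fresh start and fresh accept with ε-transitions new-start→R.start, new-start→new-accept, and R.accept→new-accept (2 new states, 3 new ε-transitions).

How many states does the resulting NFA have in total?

Per subexpression:
Each of the 7 symbol leaves contributes a 2-state fragment.
  s|q — 6 states
  (s|q)rp — 10 states
  rq — 4 states
  (rq)* — 6 states
  (s|q)rp|(rq)* — 18 states
  ((s|q)rp|(rq)*)? — 20 states
  ((s|q)rp|(rq)*)?p — 22 states
  (((s|q)rp|(rq)*)?p)* — 24 states

24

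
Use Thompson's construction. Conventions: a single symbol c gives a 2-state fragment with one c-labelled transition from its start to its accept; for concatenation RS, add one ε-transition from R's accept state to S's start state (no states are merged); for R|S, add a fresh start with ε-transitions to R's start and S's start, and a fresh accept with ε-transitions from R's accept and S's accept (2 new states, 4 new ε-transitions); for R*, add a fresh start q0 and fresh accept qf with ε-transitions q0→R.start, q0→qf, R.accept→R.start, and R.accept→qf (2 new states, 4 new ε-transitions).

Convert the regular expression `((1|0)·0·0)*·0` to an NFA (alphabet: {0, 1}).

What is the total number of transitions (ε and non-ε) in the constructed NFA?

16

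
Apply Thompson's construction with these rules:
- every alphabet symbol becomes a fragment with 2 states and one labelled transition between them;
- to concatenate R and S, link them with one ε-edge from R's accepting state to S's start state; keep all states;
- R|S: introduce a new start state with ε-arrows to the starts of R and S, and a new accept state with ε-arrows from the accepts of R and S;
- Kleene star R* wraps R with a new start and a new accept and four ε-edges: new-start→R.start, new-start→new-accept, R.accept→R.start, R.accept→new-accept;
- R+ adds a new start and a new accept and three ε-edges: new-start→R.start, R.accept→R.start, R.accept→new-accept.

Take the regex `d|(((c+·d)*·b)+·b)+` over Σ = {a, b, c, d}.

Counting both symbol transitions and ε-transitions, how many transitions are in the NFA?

25

Bottom-up over the parse tree:
Each of the 5 symbol leaves contributes 1 transition (1 symbol, 0 ε).
  c+ : 4 transitions (1 symbol, 3 ε)
  c+·d : 6 transitions (2 symbol, 4 ε)
  (c+·d)* : 10 transitions (2 symbol, 8 ε)
  (c+·d)*·b : 12 transitions (3 symbol, 9 ε)
  ((c+·d)*·b)+ : 15 transitions (3 symbol, 12 ε)
  ((c+·d)*·b)+·b : 17 transitions (4 symbol, 13 ε)
  (((c+·d)*·b)+·b)+ : 20 transitions (4 symbol, 16 ε)
  d|(((c+·d)*·b)+·b)+ : 25 transitions (5 symbol, 20 ε)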